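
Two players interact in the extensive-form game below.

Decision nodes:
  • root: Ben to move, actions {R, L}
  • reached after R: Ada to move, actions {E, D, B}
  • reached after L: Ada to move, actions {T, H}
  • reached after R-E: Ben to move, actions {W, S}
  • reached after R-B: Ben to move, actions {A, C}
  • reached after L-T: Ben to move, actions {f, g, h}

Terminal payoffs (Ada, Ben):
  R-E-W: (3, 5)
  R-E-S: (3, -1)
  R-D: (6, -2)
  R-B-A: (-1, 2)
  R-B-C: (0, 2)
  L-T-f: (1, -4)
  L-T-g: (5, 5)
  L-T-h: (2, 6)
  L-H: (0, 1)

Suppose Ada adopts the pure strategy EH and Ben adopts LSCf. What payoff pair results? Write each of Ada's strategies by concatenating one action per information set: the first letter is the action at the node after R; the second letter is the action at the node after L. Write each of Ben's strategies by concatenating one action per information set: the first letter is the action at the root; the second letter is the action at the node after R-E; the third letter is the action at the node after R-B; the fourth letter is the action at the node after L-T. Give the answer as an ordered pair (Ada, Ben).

(0, 1)

Trace the play path from the root:
  Ben plays L
  Ada plays H at [L]
→ terminal payoff (0, 1).
(Ada's choice at the node after R is never reached on this path, so it doesn't affect the outcome.)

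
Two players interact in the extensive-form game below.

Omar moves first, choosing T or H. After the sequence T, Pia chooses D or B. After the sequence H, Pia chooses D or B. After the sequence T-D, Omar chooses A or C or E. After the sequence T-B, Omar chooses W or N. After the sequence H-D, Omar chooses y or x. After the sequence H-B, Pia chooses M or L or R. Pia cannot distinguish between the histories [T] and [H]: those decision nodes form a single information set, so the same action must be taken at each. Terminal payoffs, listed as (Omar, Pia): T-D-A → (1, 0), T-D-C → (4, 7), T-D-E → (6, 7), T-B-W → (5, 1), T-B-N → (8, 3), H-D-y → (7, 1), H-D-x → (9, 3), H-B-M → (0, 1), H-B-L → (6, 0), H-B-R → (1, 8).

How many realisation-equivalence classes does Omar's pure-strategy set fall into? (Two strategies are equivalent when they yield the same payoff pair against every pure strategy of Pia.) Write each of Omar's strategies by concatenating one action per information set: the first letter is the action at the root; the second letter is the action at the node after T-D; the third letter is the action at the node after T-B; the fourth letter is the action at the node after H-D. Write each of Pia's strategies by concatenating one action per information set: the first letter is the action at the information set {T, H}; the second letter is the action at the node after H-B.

Omar has 24 pure strategies: TAWy, TAWx, TANy, TANx, TCWy, TCWx, TCNy, TCNx, TEWy, TEWx, TENy, TENx, HAWy, HAWx, HANy, HANx, HCWy, HCWx, HCNy, HCNx, HEWy, HEWx, HENy, HENx. Columns: DM, DL, DR, BM, BL, BR.
{TAWy, TAWx} → row (1,0) (1,0) (1,0) (5,1) (5,1) (5,1)
{TANy, TANx} → row (1,0) (1,0) (1,0) (8,3) (8,3) (8,3)
{TCWy, TCWx} → row (4,7) (4,7) (4,7) (5,1) (5,1) (5,1)
{TCNy, TCNx} → row (4,7) (4,7) (4,7) (8,3) (8,3) (8,3)
{TEWy, TEWx} → row (6,7) (6,7) (6,7) (5,1) (5,1) (5,1)
{TENy, TENx} → row (6,7) (6,7) (6,7) (8,3) (8,3) (8,3)
{HAWy, HANy, HCWy, HCNy, HEWy, HENy} → row (7,1) (7,1) (7,1) (0,1) (6,0) (1,8)
{HAWx, HANx, HCWx, HCNx, HEWx, HENx} → row (9,3) (9,3) (9,3) (0,1) (6,0) (1,8)
That's 8 distinct rows out of 24 strategies.

8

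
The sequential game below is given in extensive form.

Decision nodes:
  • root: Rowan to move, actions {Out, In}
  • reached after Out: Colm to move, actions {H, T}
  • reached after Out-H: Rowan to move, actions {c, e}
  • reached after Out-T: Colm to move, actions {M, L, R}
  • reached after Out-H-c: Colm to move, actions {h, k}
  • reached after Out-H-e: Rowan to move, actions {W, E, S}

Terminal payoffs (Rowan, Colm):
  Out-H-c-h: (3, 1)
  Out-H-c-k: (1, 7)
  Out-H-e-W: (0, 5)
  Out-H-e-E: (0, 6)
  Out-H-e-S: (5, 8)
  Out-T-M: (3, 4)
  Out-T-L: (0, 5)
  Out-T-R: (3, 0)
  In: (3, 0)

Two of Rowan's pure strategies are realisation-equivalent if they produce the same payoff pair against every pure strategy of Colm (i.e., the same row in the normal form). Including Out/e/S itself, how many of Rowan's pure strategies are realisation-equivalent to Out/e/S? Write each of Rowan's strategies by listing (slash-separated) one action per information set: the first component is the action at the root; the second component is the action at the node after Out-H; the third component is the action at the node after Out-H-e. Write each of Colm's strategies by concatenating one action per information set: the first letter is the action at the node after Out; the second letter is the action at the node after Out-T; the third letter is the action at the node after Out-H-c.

Row for Out/e/S (columns HMh, HMk, HLh, HLk, HRh, HRk, TMh, TMk, TLh, TLk, TRh, TRk): (5,8) (5,8) (5,8) (5,8) (5,8) (5,8) (3,4) (3,4) (0,5) (0,5) (3,0) (3,0).
Every one of Rowan's information sets is on the play path for some reply by Colm when Rowan follows Out/e/S.
Changing the action at any of them therefore changes at least one column, so only Out/e/S itself gives this row.

1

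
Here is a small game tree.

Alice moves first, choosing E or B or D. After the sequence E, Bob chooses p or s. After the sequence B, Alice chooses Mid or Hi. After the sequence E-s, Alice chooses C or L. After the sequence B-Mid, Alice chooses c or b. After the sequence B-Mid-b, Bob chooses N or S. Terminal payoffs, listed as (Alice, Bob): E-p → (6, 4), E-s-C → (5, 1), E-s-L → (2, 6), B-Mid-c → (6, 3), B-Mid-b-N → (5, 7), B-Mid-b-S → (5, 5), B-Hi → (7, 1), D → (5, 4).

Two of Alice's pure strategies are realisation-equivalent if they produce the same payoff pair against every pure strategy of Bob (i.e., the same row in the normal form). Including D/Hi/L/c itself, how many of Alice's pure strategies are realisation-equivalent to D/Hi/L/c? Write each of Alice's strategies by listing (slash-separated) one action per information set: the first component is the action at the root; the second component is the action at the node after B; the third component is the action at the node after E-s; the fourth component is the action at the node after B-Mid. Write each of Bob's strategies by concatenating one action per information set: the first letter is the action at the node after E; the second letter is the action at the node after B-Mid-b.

8

Row for D/Hi/L/c (columns pN, pS, sN, sS): (5,4) (5,4) (5,4) (5,4).
Under D/Hi/L/c, Alice's choice at the node after B and at the node after E-s and at the node after B-Mid can never be reached regardless of what Bob does, so varying those choices leaves every outcome unchanged.
Holding the reachable choices fixed and varying the unreachable ones freely already gives 2 × 2 × 2 = 8 equivalent strategies.
No other strategy reproduces this row, so those 8 are the full class: D/Mid/C/c, D/Mid/C/b, D/Mid/L/c, D/Mid/L/b, D/Hi/C/c, D/Hi/C/b, D/Hi/L/c, D/Hi/L/b.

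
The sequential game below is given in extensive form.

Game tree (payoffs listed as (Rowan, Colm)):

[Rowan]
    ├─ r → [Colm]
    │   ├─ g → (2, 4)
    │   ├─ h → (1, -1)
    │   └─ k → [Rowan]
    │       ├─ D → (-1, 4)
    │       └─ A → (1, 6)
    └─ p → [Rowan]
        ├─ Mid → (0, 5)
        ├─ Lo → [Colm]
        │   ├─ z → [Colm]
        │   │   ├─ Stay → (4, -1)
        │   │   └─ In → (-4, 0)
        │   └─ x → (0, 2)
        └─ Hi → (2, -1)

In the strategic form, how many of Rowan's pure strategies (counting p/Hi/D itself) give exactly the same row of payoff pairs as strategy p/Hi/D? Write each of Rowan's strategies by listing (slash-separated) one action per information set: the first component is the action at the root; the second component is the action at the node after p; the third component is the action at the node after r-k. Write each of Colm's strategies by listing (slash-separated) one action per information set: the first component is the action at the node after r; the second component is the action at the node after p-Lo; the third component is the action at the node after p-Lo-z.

Row for p/Hi/D (columns g/z/Stay, g/z/In, g/x/Stay, g/x/In, h/z/Stay, h/z/In, h/x/Stay, h/x/In, k/z/Stay, k/z/In, k/x/Stay, k/x/In): (2,-1) (2,-1) (2,-1) (2,-1) (2,-1) (2,-1) (2,-1) (2,-1) (2,-1) (2,-1) (2,-1) (2,-1).
Under p/Hi/D, Rowan's choice at the node after r-k can never be reached regardless of what Colm does, so varying those choices leaves every outcome unchanged.
Holding the reachable choices fixed and varying the unreachable one freely already gives 2 equivalent strategies.
No other strategy reproduces this row, so those 2 are the full class: p/Hi/D, p/Hi/A.

2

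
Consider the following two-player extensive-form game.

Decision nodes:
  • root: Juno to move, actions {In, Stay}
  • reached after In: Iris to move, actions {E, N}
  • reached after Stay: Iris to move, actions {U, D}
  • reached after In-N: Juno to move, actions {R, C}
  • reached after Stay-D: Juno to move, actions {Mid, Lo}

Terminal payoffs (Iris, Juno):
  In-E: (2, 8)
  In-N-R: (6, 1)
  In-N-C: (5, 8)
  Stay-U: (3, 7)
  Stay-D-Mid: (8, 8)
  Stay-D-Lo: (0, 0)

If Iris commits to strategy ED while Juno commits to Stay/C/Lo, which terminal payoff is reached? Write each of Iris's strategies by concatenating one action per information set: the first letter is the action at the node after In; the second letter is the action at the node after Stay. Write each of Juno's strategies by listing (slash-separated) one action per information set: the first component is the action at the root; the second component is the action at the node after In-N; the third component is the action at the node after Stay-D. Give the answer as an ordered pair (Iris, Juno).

(0, 0)

Trace the play path from the root:
  Juno plays Stay
  Iris plays D at [Stay]
  Juno plays Lo at [Stay-D]
→ terminal payoff (0, 0).
(Iris's choice at the node after In is never reached on this path, so it doesn't affect the outcome.)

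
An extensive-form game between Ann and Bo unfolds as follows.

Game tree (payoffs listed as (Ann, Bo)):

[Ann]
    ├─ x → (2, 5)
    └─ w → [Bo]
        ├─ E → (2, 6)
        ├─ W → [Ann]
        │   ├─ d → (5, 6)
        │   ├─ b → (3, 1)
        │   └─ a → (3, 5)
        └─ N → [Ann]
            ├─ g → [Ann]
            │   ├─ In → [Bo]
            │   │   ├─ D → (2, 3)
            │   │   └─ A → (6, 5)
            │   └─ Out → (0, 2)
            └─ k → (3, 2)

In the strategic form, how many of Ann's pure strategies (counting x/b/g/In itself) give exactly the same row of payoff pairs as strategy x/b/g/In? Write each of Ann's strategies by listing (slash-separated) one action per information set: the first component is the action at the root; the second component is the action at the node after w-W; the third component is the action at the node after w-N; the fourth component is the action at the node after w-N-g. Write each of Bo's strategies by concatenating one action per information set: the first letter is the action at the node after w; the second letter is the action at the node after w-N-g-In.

12

Row for x/b/g/In (columns ED, EA, WD, WA, ND, NA): (2,5) (2,5) (2,5) (2,5) (2,5) (2,5).
Under x/b/g/In, Ann's choice at the node after w-W and at the node after w-N and at the node after w-N-g can never be reached regardless of what Bo does, so varying those choices leaves every outcome unchanged.
Holding the reachable choices fixed and varying the unreachable ones freely already gives 3 × 2 × 2 = 12 equivalent strategies.
No other strategy reproduces this row, so those 12 are the full class: x/d/g/In, x/d/g/Out, x/d/k/In, x/d/k/Out, x/b/g/In, x/b/g/Out, x/b/k/In, x/b/k/Out, x/a/g/In, x/a/g/Out, x/a/k/In, x/a/k/Out.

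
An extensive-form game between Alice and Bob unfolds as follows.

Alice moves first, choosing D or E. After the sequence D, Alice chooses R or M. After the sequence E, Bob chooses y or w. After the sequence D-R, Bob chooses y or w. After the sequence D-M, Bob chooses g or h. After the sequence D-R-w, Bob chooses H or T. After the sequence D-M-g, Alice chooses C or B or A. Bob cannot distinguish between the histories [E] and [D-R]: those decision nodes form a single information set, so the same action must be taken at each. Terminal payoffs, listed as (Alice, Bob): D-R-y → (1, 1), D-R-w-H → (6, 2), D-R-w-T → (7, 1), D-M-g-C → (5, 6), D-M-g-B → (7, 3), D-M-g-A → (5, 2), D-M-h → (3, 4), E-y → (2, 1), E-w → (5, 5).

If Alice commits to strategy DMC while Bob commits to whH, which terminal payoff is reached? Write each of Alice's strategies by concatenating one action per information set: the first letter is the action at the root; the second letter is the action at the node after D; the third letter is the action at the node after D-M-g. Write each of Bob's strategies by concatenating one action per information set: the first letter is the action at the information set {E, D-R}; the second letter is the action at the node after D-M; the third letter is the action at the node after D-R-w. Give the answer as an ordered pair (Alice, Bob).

(3, 4)

Trace the play path from the root:
  Alice plays D
  Alice plays M at [D]
  Bob plays h at [D-M]
→ terminal payoff (3, 4).
(Alice's choice at the node after D-M-g is never reached on this path, so it doesn't affect the outcome.)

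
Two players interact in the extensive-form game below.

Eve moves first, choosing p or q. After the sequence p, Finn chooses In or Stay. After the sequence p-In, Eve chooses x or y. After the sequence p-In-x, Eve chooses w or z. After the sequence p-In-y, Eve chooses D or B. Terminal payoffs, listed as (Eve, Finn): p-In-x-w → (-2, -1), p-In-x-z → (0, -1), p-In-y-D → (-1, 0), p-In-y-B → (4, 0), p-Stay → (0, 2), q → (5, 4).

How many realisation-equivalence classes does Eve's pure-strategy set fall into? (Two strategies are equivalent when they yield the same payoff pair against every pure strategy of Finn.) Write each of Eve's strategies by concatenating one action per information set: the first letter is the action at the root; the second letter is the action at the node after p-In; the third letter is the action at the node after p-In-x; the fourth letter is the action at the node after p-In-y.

5

Eve has 16 pure strategies: pxwD, pxwB, pxzD, pxzB, pywD, pywB, pyzD, pyzB, qxwD, qxwB, qxzD, qxzB, qywD, qywB, qyzD, qyzB. Columns: In, Stay.
{pxwD, pxwB} → row (-2,-1) (0,2)
{pxzD, pxzB} → row (0,-1) (0,2)
{pywD, pyzD} → row (-1,0) (0,2)
{pywB, pyzB} → row (4,0) (0,2)
{qxwD, qxwB, qxzD, qxzB, qywD, qywB, qyzD, qyzB} → row (5,4) (5,4)
That's 5 distinct rows out of 16 strategies.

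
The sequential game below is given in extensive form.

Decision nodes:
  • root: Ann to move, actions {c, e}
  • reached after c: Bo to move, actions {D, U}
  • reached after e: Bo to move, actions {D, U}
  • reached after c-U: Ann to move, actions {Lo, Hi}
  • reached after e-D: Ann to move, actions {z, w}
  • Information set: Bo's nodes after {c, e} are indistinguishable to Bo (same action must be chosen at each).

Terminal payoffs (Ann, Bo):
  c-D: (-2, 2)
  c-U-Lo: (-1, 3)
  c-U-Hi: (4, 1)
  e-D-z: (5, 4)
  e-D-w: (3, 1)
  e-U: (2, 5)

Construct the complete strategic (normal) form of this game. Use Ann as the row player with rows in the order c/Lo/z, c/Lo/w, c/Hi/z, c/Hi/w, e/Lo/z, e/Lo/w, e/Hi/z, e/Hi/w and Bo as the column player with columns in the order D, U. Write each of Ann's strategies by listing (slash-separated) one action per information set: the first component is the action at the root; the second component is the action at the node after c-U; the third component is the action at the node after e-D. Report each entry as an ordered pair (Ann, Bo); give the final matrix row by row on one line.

c/Lo/z: (-2,2) (-1,3) | c/Lo/w: (-2,2) (-1,3) | c/Hi/z: (-2,2) (4,1) | c/Hi/w: (-2,2) (4,1) | e/Lo/z: (5,4) (2,5) | e/Lo/w: (3,1) (2,5) | e/Hi/z: (5,4) (2,5) | e/Hi/w: (3,1) (2,5)

              D        U
c/Lo/z   (-2,2)   (-1,3)
c/Lo/w   (-2,2)   (-1,3)
c/Hi/z   (-2,2)    (4,1)
c/Hi/w   (-2,2)    (4,1)
e/Lo/z    (5,4)    (2,5)
e/Lo/w    (3,1)    (2,5)
e/Hi/z    (5,4)    (2,5)
e/Hi/w    (3,1)    (2,5)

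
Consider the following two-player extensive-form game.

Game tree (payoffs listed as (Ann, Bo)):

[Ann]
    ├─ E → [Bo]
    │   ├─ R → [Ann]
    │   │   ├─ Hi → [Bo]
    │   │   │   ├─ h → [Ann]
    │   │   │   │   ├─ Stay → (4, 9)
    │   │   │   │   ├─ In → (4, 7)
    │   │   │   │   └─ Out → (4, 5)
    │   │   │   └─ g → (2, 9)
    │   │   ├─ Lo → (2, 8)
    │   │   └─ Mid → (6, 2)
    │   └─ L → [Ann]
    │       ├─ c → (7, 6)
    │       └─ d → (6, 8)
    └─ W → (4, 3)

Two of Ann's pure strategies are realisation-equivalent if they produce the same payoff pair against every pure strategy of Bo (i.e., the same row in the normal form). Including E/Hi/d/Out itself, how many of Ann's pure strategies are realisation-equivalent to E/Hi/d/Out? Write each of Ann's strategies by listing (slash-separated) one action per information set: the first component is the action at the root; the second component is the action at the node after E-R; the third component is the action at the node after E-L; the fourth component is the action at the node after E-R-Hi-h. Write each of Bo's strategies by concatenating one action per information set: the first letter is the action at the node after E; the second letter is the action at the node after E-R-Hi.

Row for E/Hi/d/Out (columns Rh, Rg, Lh, Lg): (4,5) (2,9) (6,8) (6,8).
Every one of Ann's information sets is on the play path for some reply by Bo when Ann follows E/Hi/d/Out.
Changing the action at any of them therefore changes at least one column, so only E/Hi/d/Out itself gives this row.

1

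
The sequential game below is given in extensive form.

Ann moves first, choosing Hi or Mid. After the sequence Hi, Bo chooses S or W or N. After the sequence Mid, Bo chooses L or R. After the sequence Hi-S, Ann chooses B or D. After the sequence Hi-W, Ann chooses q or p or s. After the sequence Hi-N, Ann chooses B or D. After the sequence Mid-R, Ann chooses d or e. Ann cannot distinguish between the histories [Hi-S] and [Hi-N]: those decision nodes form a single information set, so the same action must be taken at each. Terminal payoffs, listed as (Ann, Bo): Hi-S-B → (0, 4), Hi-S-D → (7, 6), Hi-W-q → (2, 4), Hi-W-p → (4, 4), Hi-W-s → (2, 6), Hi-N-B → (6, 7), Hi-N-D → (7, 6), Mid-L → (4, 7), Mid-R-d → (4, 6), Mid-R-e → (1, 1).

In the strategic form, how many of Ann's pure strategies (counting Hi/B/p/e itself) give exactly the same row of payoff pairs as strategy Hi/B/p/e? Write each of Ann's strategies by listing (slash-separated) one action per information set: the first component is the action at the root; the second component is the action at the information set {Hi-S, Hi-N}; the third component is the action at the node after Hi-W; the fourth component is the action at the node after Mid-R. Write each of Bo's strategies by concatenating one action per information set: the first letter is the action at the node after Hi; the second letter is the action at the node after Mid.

Row for Hi/B/p/e (columns SL, SR, WL, WR, NL, NR): (0,4) (0,4) (4,4) (4,4) (6,7) (6,7).
Under Hi/B/p/e, Ann's choice at the node after Mid-R can never be reached regardless of what Bo does, so varying those choices leaves every outcome unchanged.
Holding the reachable choices fixed and varying the unreachable one freely already gives 2 equivalent strategies.
No other strategy reproduces this row, so those 2 are the full class: Hi/B/p/d, Hi/B/p/e.

2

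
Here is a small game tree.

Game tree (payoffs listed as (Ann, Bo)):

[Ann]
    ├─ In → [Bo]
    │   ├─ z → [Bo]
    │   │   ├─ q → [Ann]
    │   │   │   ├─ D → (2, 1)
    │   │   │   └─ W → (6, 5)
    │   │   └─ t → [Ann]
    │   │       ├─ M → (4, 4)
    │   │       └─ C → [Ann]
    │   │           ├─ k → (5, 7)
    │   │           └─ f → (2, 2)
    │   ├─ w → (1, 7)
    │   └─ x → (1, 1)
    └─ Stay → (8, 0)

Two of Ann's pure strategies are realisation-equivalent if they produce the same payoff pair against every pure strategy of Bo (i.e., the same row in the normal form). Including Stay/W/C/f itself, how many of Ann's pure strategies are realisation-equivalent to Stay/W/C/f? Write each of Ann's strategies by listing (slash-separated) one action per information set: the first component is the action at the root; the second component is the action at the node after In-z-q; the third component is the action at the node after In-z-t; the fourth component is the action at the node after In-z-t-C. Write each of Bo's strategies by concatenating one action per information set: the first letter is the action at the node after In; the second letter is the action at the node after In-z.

Row for Stay/W/C/f (columns zq, zt, wq, wt, xq, xt): (8,0) (8,0) (8,0) (8,0) (8,0) (8,0).
Under Stay/W/C/f, Ann's choice at the node after In-z-q and at the node after In-z-t and at the node after In-z-t-C can never be reached regardless of what Bo does, so varying those choices leaves every outcome unchanged.
Holding the reachable choices fixed and varying the unreachable ones freely already gives 2 × 2 × 2 = 8 equivalent strategies.
No other strategy reproduces this row, so those 8 are the full class: Stay/D/M/k, Stay/D/M/f, Stay/D/C/k, Stay/D/C/f, Stay/W/M/k, Stay/W/M/f, Stay/W/C/k, Stay/W/C/f.

8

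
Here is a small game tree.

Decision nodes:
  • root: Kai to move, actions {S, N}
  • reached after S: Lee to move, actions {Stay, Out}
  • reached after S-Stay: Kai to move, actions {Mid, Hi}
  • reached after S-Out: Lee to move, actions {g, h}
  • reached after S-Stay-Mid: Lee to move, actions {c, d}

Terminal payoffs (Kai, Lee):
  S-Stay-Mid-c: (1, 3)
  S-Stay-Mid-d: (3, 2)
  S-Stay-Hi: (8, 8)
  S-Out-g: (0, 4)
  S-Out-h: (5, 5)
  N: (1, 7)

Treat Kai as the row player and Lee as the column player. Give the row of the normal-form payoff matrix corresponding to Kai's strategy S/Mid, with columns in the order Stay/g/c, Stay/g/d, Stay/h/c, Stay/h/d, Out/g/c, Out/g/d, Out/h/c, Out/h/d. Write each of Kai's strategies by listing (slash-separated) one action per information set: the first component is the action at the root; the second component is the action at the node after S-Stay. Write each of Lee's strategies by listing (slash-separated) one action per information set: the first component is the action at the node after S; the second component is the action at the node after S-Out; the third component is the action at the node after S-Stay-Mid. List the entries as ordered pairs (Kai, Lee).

(1,3) (3,2) (1,3) (3,2) (0,4) (0,4) (5,5) (5,5)

vs Stay/g/c: Kai plays S → Lee plays Stay at [S] → Kai plays Mid at [S-Stay] → Lee plays c at [S-Stay-Mid] → (1, 3)
vs Stay/g/d: Kai plays S → Lee plays Stay at [S] → Kai plays Mid at [S-Stay] → Lee plays d at [S-Stay-Mid] → (3, 2)
vs Stay/h/c: Kai plays S → Lee plays Stay at [S] → Kai plays Mid at [S-Stay] → Lee plays c at [S-Stay-Mid] → (1, 3)
vs Stay/h/d: Kai plays S → Lee plays Stay at [S] → Kai plays Mid at [S-Stay] → Lee plays d at [S-Stay-Mid] → (3, 2)
vs Out/g/c: Kai plays S → Lee plays Out at [S] → Lee plays g at [S-Out] → (0, 4)
vs Out/g/d: Kai plays S → Lee plays Out at [S] → Lee plays g at [S-Out] → (0, 4)
vs Out/h/c: Kai plays S → Lee plays Out at [S] → Lee plays h at [S-Out] → (5, 5)
vs Out/h/d: Kai plays S → Lee plays Out at [S] → Lee plays h at [S-Out] → (5, 5)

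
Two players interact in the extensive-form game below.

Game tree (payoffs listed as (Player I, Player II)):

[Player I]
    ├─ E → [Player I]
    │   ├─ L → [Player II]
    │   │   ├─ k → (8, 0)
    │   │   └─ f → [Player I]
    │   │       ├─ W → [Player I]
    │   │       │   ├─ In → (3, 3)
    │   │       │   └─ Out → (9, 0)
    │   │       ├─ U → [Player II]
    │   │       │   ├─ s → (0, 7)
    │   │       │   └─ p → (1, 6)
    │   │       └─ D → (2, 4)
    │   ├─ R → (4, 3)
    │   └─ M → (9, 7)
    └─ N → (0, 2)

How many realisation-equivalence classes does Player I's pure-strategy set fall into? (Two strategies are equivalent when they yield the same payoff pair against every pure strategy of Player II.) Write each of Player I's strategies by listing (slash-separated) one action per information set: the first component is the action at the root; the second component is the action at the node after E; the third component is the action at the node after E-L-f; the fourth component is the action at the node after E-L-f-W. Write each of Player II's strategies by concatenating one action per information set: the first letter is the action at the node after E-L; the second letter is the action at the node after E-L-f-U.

7

Player I has 36 pure strategies: E/L/W/In, E/L/W/Out, E/L/U/In, E/L/U/Out, E/L/D/In, E/L/D/Out, E/R/W/In, E/R/W/Out, E/R/U/In, E/R/U/Out, E/R/D/In, E/R/D/Out, E/M/W/In, E/M/W/Out, E/M/U/In, E/M/U/Out, E/M/D/In, E/M/D/Out, N/L/W/In, N/L/W/Out, N/L/U/In, N/L/U/Out, N/L/D/In, N/L/D/Out, N/R/W/In, N/R/W/Out, N/R/U/In, N/R/U/Out, N/R/D/In, N/R/D/Out, N/M/W/In, N/M/W/Out, N/M/U/In, N/M/U/Out, N/M/D/In, N/M/D/Out. Columns: ks, kp, fs, fp.
{E/L/W/In} → row (8,0) (8,0) (3,3) (3,3)
{E/L/W/Out} → row (8,0) (8,0) (9,0) (9,0)
{E/L/U/In, E/L/U/Out} → row (8,0) (8,0) (0,7) (1,6)
{E/L/D/In, E/L/D/Out} → row (8,0) (8,0) (2,4) (2,4)
{E/R/W/In, E/R/W/Out, E/R/U/In, E/R/U/Out, E/R/D/In, E/R/D/Out} → row (4,3) (4,3) (4,3) (4,3)
{E/M/W/In, E/M/W/Out, E/M/U/In, E/M/U/Out, E/M/D/In, E/M/D/Out} → row (9,7) (9,7) (9,7) (9,7)
{N/L/W/In, N/L/W/Out, N/L/U/In, N/L/U/Out, N/L/D/In, N/L/D/Out, N/R/W/In, N/R/W/Out, N/R/U/In, N/R/U/Out, N/R/D/In, N/R/D/Out, N/M/W/In, N/M/W/Out, N/M/U/In, N/M/U/Out, N/M/D/In, N/M/D/Out} → row (0,2) (0,2) (0,2) (0,2)
That's 7 distinct rows out of 36 strategies.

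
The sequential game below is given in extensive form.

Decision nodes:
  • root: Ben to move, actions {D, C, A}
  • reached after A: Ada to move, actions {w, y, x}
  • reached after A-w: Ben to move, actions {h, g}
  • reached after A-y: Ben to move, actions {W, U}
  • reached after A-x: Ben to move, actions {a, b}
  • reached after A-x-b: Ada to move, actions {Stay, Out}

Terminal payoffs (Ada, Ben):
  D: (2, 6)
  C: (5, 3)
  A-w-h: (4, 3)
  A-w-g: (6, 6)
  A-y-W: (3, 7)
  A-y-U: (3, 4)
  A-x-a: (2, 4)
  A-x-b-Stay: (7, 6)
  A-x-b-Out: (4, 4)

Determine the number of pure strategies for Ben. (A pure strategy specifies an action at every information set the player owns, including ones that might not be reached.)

Ben owns the root with actions {D, C, A} — three choices.
Ben owns the node after A-w with actions {h, g} — two choices.
Ben owns the node after A-y with actions {W, U} — two choices.
Ben owns the node after A-x with actions {a, b} — two choices.
A pure strategy fixes one action at each information set independently, so the count is the product 3 × 2 × 2 × 2 = 24.

24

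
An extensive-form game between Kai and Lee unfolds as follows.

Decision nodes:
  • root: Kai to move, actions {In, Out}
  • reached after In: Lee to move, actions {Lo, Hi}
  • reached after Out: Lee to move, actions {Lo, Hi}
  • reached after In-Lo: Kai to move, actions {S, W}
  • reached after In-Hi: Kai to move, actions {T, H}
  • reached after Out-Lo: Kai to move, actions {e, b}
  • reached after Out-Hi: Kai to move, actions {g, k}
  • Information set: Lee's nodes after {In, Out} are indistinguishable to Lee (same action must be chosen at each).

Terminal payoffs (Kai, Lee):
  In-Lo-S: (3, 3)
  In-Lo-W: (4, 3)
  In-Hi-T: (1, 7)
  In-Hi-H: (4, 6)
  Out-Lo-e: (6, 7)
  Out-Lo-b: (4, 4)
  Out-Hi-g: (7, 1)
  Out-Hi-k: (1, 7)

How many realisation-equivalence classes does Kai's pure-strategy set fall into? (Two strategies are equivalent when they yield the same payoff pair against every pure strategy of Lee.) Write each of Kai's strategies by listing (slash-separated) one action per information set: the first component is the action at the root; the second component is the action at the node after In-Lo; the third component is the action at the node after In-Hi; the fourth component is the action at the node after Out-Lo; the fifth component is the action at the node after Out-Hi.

8

Kai has 32 pure strategies: In/S/T/e/g, In/S/T/e/k, In/S/T/b/g, In/S/T/b/k, In/S/H/e/g, In/S/H/e/k, In/S/H/b/g, In/S/H/b/k, In/W/T/e/g, In/W/T/e/k, In/W/T/b/g, In/W/T/b/k, In/W/H/e/g, In/W/H/e/k, In/W/H/b/g, In/W/H/b/k, Out/S/T/e/g, Out/S/T/e/k, Out/S/T/b/g, Out/S/T/b/k, Out/S/H/e/g, Out/S/H/e/k, Out/S/H/b/g, Out/S/H/b/k, Out/W/T/e/g, Out/W/T/e/k, Out/W/T/b/g, Out/W/T/b/k, Out/W/H/e/g, Out/W/H/e/k, Out/W/H/b/g, Out/W/H/b/k. Columns: Lo, Hi.
{In/S/T/e/g, In/S/T/e/k, In/S/T/b/g, In/S/T/b/k} → row (3,3) (1,7)
{In/S/H/e/g, In/S/H/e/k, In/S/H/b/g, In/S/H/b/k} → row (3,3) (4,6)
{In/W/T/e/g, In/W/T/e/k, In/W/T/b/g, In/W/T/b/k} → row (4,3) (1,7)
{In/W/H/e/g, In/W/H/e/k, In/W/H/b/g, In/W/H/b/k} → row (4,3) (4,6)
{Out/S/T/e/g, Out/S/H/e/g, Out/W/T/e/g, Out/W/H/e/g} → row (6,7) (7,1)
{Out/S/T/e/k, Out/S/H/e/k, Out/W/T/e/k, Out/W/H/e/k} → row (6,7) (1,7)
{Out/S/T/b/g, Out/S/H/b/g, Out/W/T/b/g, Out/W/H/b/g} → row (4,4) (7,1)
{Out/S/T/b/k, Out/S/H/b/k, Out/W/T/b/k, Out/W/H/b/k} → row (4,4) (1,7)
That's 8 distinct rows out of 32 strategies.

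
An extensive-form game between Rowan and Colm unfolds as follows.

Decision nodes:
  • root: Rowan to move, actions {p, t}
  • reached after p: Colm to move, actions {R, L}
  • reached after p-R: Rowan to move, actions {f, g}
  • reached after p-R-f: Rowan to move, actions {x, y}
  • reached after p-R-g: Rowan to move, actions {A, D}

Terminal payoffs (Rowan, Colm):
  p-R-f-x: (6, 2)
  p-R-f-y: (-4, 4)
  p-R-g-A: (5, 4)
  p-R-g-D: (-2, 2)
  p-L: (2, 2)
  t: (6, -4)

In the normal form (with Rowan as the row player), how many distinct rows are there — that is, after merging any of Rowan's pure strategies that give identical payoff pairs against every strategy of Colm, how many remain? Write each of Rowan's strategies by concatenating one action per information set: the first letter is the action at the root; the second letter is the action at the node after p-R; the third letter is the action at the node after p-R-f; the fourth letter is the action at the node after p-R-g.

Rowan has 16 pure strategies: pfxA, pfxD, pfyA, pfyD, pgxA, pgxD, pgyA, pgyD, tfxA, tfxD, tfyA, tfyD, tgxA, tgxD, tgyA, tgyD. Columns: R, L.
{pfxA, pfxD} → row (6,2) (2,2)
{pfyA, pfyD} → row (-4,4) (2,2)
{pgxA, pgyA} → row (5,4) (2,2)
{pgxD, pgyD} → row (-2,2) (2,2)
{tfxA, tfxD, tfyA, tfyD, tgxA, tgxD, tgyA, tgyD} → row (6,-4) (6,-4)
That's 5 distinct rows out of 16 strategies.

5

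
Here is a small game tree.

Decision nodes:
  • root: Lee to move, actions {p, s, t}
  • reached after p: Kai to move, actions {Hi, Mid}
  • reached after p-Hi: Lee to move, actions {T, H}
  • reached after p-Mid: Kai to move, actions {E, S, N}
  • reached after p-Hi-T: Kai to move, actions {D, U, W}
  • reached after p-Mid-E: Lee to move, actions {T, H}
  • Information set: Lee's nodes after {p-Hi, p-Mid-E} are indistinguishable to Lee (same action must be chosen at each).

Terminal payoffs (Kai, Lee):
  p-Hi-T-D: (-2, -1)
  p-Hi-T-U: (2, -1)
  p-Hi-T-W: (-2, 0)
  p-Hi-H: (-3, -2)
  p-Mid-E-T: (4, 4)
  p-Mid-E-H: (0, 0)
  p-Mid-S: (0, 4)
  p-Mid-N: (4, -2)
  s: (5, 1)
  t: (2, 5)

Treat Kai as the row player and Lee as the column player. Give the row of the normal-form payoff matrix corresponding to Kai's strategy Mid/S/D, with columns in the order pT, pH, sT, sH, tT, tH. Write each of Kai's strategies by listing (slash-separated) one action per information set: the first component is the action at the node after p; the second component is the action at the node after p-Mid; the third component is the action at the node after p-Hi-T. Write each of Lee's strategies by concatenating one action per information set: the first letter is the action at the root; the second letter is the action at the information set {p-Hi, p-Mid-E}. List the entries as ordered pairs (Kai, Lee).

vs pT: Lee plays p → Kai plays Mid at [p] → Kai plays S at [p-Mid] → (0, 4)
vs pH: Lee plays p → Kai plays Mid at [p] → Kai plays S at [p-Mid] → (0, 4)
vs sT: Lee plays s → (5, 1)
vs sH: Lee plays s → (5, 1)
vs tT: Lee plays t → (2, 5)
vs tH: Lee plays t → (2, 5)

(0,4) (0,4) (5,1) (5,1) (2,5) (2,5)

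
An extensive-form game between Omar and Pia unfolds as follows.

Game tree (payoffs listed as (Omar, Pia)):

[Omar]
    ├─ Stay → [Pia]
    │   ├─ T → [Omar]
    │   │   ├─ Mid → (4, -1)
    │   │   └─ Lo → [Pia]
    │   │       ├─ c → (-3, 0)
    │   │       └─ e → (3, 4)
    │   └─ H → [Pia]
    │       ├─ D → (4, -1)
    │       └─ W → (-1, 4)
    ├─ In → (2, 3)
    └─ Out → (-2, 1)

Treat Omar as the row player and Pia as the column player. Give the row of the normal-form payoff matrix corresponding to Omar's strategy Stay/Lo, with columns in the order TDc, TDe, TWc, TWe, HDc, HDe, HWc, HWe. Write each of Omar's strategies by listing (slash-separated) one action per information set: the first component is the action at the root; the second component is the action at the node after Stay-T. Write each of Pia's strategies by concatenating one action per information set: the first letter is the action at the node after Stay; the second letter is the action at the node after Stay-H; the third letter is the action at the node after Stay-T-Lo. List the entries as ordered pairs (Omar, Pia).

(-3,0) (3,4) (-3,0) (3,4) (4,-1) (4,-1) (-1,4) (-1,4)

vs TDc: Omar plays Stay → Pia plays T at [Stay] → Omar plays Lo at [Stay-T] → Pia plays c at [Stay-T-Lo] → (-3, 0)
vs TDe: Omar plays Stay → Pia plays T at [Stay] → Omar plays Lo at [Stay-T] → Pia plays e at [Stay-T-Lo] → (3, 4)
vs TWc: Omar plays Stay → Pia plays T at [Stay] → Omar plays Lo at [Stay-T] → Pia plays c at [Stay-T-Lo] → (-3, 0)
vs TWe: Omar plays Stay → Pia plays T at [Stay] → Omar plays Lo at [Stay-T] → Pia plays e at [Stay-T-Lo] → (3, 4)
vs HDc: Omar plays Stay → Pia plays H at [Stay] → Pia plays D at [Stay-H] → (4, -1)
vs HDe: Omar plays Stay → Pia plays H at [Stay] → Pia plays D at [Stay-H] → (4, -1)
vs HWc: Omar plays Stay → Pia plays H at [Stay] → Pia plays W at [Stay-H] → (-1, 4)
vs HWe: Omar plays Stay → Pia plays H at [Stay] → Pia plays W at [Stay-H] → (-1, 4)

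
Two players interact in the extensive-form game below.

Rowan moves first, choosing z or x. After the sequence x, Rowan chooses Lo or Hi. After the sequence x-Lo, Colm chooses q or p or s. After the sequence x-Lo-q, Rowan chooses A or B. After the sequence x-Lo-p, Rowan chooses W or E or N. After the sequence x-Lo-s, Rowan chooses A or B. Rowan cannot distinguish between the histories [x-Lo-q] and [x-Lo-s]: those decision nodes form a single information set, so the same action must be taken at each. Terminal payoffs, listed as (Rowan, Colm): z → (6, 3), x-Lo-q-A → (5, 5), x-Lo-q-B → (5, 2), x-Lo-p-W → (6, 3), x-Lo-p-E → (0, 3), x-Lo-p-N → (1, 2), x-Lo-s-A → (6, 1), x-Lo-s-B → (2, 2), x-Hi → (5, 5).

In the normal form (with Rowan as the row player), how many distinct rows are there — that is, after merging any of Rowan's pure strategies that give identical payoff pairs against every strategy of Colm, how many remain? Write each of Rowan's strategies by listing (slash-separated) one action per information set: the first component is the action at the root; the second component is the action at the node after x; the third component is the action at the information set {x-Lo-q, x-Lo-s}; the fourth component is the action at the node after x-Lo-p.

Rowan has 24 pure strategies: z/Lo/A/W, z/Lo/A/E, z/Lo/A/N, z/Lo/B/W, z/Lo/B/E, z/Lo/B/N, z/Hi/A/W, z/Hi/A/E, z/Hi/A/N, z/Hi/B/W, z/Hi/B/E, z/Hi/B/N, x/Lo/A/W, x/Lo/A/E, x/Lo/A/N, x/Lo/B/W, x/Lo/B/E, x/Lo/B/N, x/Hi/A/W, x/Hi/A/E, x/Hi/A/N, x/Hi/B/W, x/Hi/B/E, x/Hi/B/N. Columns: q, p, s.
{z/Lo/A/W, z/Lo/A/E, z/Lo/A/N, z/Lo/B/W, z/Lo/B/E, z/Lo/B/N, z/Hi/A/W, z/Hi/A/E, z/Hi/A/N, z/Hi/B/W, z/Hi/B/E, z/Hi/B/N} → row (6,3) (6,3) (6,3)
{x/Lo/A/W} → row (5,5) (6,3) (6,1)
{x/Lo/A/E} → row (5,5) (0,3) (6,1)
{x/Lo/A/N} → row (5,5) (1,2) (6,1)
{x/Lo/B/W} → row (5,2) (6,3) (2,2)
{x/Lo/B/E} → row (5,2) (0,3) (2,2)
{x/Lo/B/N} → row (5,2) (1,2) (2,2)
{x/Hi/A/W, x/Hi/A/E, x/Hi/A/N, x/Hi/B/W, x/Hi/B/E, x/Hi/B/N} → row (5,5) (5,5) (5,5)
That's 8 distinct rows out of 24 strategies.

8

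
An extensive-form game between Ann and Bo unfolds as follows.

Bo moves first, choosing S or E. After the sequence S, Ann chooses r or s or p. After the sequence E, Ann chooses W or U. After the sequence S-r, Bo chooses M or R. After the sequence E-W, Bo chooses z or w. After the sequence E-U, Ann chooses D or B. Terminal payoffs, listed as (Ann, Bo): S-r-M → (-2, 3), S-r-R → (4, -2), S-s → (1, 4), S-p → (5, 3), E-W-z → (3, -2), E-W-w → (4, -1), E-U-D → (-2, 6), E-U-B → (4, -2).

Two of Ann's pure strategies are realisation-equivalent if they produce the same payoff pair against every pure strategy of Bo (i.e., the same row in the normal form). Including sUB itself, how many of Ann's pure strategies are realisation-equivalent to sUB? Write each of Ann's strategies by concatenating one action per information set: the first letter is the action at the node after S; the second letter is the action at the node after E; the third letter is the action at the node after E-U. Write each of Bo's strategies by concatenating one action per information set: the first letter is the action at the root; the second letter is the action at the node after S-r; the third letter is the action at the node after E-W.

Row for sUB (columns SMz, SMw, SRz, SRw, EMz, EMw, ERz, ERw): (1,4) (1,4) (1,4) (1,4) (4,-2) (4,-2) (4,-2) (4,-2).
Every one of Ann's information sets is on the play path for some reply by Bo when Ann follows sUB.
Changing the action at any of them therefore changes at least one column, so only sUB itself gives this row.

1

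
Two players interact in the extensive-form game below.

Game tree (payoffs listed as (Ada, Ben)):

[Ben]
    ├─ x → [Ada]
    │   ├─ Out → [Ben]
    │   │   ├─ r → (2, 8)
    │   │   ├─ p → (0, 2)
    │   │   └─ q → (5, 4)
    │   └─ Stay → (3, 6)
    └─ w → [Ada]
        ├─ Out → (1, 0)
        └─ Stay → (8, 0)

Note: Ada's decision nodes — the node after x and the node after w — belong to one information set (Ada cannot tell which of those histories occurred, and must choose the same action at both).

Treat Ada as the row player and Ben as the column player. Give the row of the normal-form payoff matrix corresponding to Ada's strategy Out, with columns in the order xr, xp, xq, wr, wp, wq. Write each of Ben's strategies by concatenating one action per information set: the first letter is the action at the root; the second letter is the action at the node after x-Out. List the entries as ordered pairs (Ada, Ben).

vs xr: Ben plays x → Ada plays Out at [x] → Ben plays r at [x-Out] → (2, 8)
vs xp: Ben plays x → Ada plays Out at [x] → Ben plays p at [x-Out] → (0, 2)
vs xq: Ben plays x → Ada plays Out at [x] → Ben plays q at [x-Out] → (5, 4)
vs wr: Ben plays w → Ada plays Out at [w] → (1, 0)
vs wp: Ben plays w → Ada plays Out at [w] → (1, 0)
vs wq: Ben plays w → Ada plays Out at [w] → (1, 0)

(2,8) (0,2) (5,4) (1,0) (1,0) (1,0)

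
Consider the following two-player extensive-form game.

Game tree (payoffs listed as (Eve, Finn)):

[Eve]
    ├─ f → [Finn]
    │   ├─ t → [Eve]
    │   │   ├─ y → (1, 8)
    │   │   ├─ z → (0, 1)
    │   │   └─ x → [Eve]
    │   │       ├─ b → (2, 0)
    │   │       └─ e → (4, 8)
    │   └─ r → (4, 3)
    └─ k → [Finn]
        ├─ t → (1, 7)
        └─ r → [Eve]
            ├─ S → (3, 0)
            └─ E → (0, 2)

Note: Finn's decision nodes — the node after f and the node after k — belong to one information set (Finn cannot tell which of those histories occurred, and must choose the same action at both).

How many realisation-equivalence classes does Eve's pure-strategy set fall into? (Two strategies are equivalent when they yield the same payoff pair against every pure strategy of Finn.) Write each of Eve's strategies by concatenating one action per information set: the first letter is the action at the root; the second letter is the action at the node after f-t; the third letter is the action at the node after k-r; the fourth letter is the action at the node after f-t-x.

6

Eve has 24 pure strategies: fySb, fySe, fyEb, fyEe, fzSb, fzSe, fzEb, fzEe, fxSb, fxSe, fxEb, fxEe, kySb, kySe, kyEb, kyEe, kzSb, kzSe, kzEb, kzEe, kxSb, kxSe, kxEb, kxEe. Columns: t, r.
{fySb, fySe, fyEb, fyEe} → row (1,8) (4,3)
{fzSb, fzSe, fzEb, fzEe} → row (0,1) (4,3)
{fxSb, fxEb} → row (2,0) (4,3)
{fxSe, fxEe} → row (4,8) (4,3)
{kySb, kySe, kzSb, kzSe, kxSb, kxSe} → row (1,7) (3,0)
{kyEb, kyEe, kzEb, kzEe, kxEb, kxEe} → row (1,7) (0,2)
That's 6 distinct rows out of 24 strategies.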